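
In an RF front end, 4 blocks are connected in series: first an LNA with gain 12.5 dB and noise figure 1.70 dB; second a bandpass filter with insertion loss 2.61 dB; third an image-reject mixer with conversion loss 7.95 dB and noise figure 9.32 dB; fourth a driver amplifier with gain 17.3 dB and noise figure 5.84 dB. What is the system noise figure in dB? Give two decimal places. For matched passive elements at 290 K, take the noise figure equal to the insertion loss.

6.14 dB

Convert to linear (a loss of L dB is a gain of −L dB): F_i = 10^(NF_i/10), G_i = 10^(G_i,dB/10)
  Stage 1: F_1 = 10^(1.70/10) = 1.479, G_1 = 10^(12.5/10) = 17.78
  Stage 2: F_2 = 10^(2.61/10) = 1.824, G_2 = 10^(−2.61/10) = 0.5483
  Stage 3: F_3 = 10^(9.32/10) = 8.551, G_3 = 10^(−7.95/10) = 0.1603
  Stage 4: F_4 = 10^(5.84/10) = 3.837, G_4 = 10^(17.3/10) = 53.70
Friis cascade:
  F = 1.479 + (1.824 − 1)/17.78 + (8.551 − 1)/9.750 + (3.837 − 1)/1.563 = 4.115
NF = 10 log₁₀(4.115) = 6.14 dB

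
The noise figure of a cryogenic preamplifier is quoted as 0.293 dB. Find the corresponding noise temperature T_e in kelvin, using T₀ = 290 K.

F = 10^(0.293/10) = 1.06979
T_e = (F − 1)·T₀ = (1.06979 − 1) × 290 = 20.2 K

20.2 K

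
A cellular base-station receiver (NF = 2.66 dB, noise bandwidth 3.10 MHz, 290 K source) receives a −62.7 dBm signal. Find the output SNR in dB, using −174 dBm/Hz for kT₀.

43.7 dB

Noise floor: N = −174 + 10 log₁₀(B) + NF
10 log₁₀(3.10×10⁶) = 64.91 dB
N = −174 + 64.91 + 2.66 = −106.43 dBm
SNR = P_sig − N = −62.7 − (−106.43) = 43.73 dB → 43.7 dB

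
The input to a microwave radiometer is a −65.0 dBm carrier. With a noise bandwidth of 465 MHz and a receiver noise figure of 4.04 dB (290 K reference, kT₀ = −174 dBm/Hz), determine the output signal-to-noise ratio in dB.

18.3 dB

Noise floor: N = −174 + 10 log₁₀(B) + NF
10 log₁₀(4.65×10⁸) = 86.67 dB
N = −174 + 86.67 + 4.04 = −83.29 dBm
SNR = P_sig − N = −65.0 − (−83.29) = 18.29 dB → 18.3 dB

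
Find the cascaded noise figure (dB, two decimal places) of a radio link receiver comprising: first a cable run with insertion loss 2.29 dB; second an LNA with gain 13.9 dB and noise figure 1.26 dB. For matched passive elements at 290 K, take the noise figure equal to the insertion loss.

3.55 dB

Convert to linear (a loss of L dB is a gain of −L dB): F_i = 10^(NF_i/10), G_i = 10^(G_i,dB/10)
  Stage 1: F_1 = 10^(2.29/10) = 1.694, G_1 = 10^(−2.29/10) = 0.5902
  Stage 2: F_2 = 10^(1.26/10) = 1.337, G_2 = 10^(13.9/10) = 24.55
Friis cascade:
  F = 1.694 + (1.337 − 1)/0.5902 = 2.265
NF = 10 log₁₀(2.265) = 3.55 dB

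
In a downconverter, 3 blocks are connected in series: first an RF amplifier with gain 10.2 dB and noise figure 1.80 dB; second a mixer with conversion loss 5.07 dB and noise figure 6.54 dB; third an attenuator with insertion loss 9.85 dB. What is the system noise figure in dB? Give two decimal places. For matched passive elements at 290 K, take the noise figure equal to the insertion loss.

6.54 dB

Convert to linear (a loss of L dB is a gain of −L dB): F_i = 10^(NF_i/10), G_i = 10^(G_i,dB/10)
  Stage 1: F_1 = 10^(1.80/10) = 1.514, G_1 = 10^(10.2/10) = 10.47
  Stage 2: F_2 = 10^(6.54/10) = 4.508, G_2 = 10^(−5.07/10) = 0.3112
  Stage 3: F_3 = 10^(9.85/10) = 9.661, G_3 = 10^(−9.85/10) = 0.1035
Friis cascade:
  F = 1.514 + (4.508 − 1)/10.47 + (9.661 − 1)/3.258 = 4.507
NF = 10 log₁₀(4.507) = 6.54 dB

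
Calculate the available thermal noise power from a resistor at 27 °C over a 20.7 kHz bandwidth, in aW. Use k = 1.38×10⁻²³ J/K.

85.7 aW

T = 27 °C + 273.15 = 300.15 K
P_n = kTB = 1.38×10⁻²³ × 300.15 × 2.07×10⁴ = 8.57×10⁻¹⁷ W = 85.7 aW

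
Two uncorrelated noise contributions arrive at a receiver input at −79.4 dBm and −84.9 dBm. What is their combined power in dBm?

−78.3 dBm

Convert to linear, add, convert back:
P₁ = 1.15×10⁻¹¹ W, P₂ = 3.24×10⁻¹² W
P_tot = 1.47×10⁻¹¹ W → 10 log₁₀(P_tot / 10⁻³) = −78.3 dBm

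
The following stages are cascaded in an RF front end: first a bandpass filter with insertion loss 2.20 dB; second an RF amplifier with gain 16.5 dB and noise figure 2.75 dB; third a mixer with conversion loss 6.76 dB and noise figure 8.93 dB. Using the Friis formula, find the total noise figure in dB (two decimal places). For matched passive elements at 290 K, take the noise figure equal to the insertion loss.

Convert to linear (a loss of L dB is a gain of −L dB): F_i = 10^(NF_i/10), G_i = 10^(G_i,dB/10)
  Stage 1: F_1 = 10^(2.20/10) = 1.660, G_1 = 10^(−2.20/10) = 0.6026
  Stage 2: F_2 = 10^(2.75/10) = 1.884, G_2 = 10^(16.5/10) = 44.67
  Stage 3: F_3 = 10^(8.93/10) = 7.816, G_3 = 10^(−6.76/10) = 0.2109
Friis cascade:
  F = 1.660 + (1.884 − 1)/0.6026 + (7.816 − 1)/26.92 = 3.379
NF = 10 log₁₀(3.379) = 5.29 dB

5.29 dB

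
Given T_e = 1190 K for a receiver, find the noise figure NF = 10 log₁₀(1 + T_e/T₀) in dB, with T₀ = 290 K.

F = 1 + T_e/T₀ = 1 + 1190/290 = 5.10345
NF = 10 log₁₀(5.10345) = 7.08 dB

7.08 dB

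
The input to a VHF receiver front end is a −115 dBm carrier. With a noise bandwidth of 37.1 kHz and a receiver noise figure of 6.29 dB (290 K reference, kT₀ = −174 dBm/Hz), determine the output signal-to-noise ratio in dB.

Noise floor: N = −174 + 10 log₁₀(B) + NF
10 log₁₀(3.71×10⁴) = 45.69 dB
N = −174 + 45.69 + 6.29 = −122.02 dBm
SNR = P_sig − N = −115 − (−122.02) = 7.02 dB → 7.0 dB

7.0 dB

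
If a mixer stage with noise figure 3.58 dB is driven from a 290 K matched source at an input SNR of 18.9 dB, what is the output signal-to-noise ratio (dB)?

15.32 dB

By definition F = SNR_in/SNR_out, so in dB: SNR_out = SNR_in − NF
SNR_out = 18.9 − 3.58 = 15.32 dB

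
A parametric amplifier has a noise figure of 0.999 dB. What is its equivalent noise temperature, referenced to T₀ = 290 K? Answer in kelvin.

F = 10^(0.999/10) = 1.25864
T_e = (F − 1)·T₀ = (1.25864 − 1) × 290 = 75.0 K

75.0 K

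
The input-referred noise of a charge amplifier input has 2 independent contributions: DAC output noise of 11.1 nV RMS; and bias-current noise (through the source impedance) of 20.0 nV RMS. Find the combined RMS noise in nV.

22.9 nV

Uncorrelated sources add in power (mean-square): V_tot = √(ΣV_i²)
V_tot = √[(1.11×10⁻⁸)² + (2.00×10⁻⁸)²] = 2.29×10⁻⁸ V = 22.9 nV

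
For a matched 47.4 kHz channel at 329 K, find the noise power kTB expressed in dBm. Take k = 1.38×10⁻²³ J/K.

−126.7 dBm

P_n = kTB = 1.38×10⁻²³ × 329 × 4.74×10⁴ = 2.15×10⁻¹⁶ W
In dBm: 10 log₁₀(2.15×10⁻¹⁶ / 10⁻³) = −126.7 dBm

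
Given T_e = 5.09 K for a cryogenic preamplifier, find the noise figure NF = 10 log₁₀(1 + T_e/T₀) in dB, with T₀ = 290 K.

0.076 dB

F = 1 + T_e/T₀ = 1 + 5.09/290 = 1.01755
NF = 10 log₁₀(1.01755) = 0.076 dB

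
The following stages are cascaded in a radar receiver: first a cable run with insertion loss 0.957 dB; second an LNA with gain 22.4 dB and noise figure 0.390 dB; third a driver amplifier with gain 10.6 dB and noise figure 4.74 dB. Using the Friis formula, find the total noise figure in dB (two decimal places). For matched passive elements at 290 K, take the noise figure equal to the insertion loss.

1.39 dB

Convert to linear (a loss of L dB is a gain of −L dB): F_i = 10^(NF_i/10), G_i = 10^(G_i,dB/10)
  Stage 1: F_1 = 10^(0.957/10) = 1.247, G_1 = 10^(−0.957/10) = 0.8022
  Stage 2: F_2 = 10^(0.390/10) = 1.094, G_2 = 10^(22.4/10) = 173.8
  Stage 3: F_3 = 10^(4.74/10) = 2.979, G_3 = 10^(10.6/10) = 11.48
Friis cascade:
  F = 1.247 + (1.094 − 1)/0.8022 + (2.979 − 1)/139.4 = 1.378
NF = 10 log₁₀(1.378) = 1.39 dB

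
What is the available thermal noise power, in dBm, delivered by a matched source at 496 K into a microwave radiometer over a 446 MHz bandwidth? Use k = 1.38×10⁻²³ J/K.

−85.2 dBm

P_n = kTB = 1.38×10⁻²³ × 496 × 4.46×10⁸ = 3.05×10⁻¹² W
In dBm: 10 log₁₀(3.05×10⁻¹² / 10⁻³) = −85.2 dBm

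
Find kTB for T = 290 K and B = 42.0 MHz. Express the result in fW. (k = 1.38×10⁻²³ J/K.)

168 fW

P_n = kTB = 1.38×10⁻²³ × 290 × 4.20×10⁷ = 1.68×10⁻¹³ W = 168 fW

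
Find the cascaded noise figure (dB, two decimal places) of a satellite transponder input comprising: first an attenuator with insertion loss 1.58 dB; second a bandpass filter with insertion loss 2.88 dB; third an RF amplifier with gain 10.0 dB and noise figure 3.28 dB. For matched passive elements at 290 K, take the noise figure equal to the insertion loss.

7.74 dB

Convert to linear (a loss of L dB is a gain of −L dB): F_i = 10^(NF_i/10), G_i = 10^(G_i,dB/10)
  Stage 1: F_1 = 10^(1.58/10) = 1.439, G_1 = 10^(−1.58/10) = 0.6950
  Stage 2: F_2 = 10^(2.88/10) = 1.941, G_2 = 10^(−2.88/10) = 0.5152
  Stage 3: F_3 = 10^(3.28/10) = 2.128, G_3 = 10^(10.0/10) = 10.00
Friis cascade:
  F = 1.439 + (1.941 − 1)/0.6950 + (2.128 − 1)/0.3581 = 5.943
NF = 10 log₁₀(5.943) = 7.74 dB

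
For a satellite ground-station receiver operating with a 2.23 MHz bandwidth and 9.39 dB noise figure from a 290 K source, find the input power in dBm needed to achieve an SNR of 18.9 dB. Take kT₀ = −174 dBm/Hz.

Sensitivity = −174 + 10 log₁₀(B) + NF + SNR_min
= −174 + 63.48 + 9.39 + 18.9
= −82.23 dBm → −82.2 dBm

−82.2 dBm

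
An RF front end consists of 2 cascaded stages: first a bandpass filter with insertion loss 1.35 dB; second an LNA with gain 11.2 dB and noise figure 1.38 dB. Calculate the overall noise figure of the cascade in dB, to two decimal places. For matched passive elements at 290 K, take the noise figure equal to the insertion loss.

Convert to linear (a loss of L dB is a gain of −L dB): F_i = 10^(NF_i/10), G_i = 10^(G_i,dB/10)
  Stage 1: F_1 = 10^(1.35/10) = 1.365, G_1 = 10^(−1.35/10) = 0.7328
  Stage 2: F_2 = 10^(1.38/10) = 1.374, G_2 = 10^(11.2/10) = 13.18
Friis cascade:
  F = 1.365 + (1.374 − 1)/0.7328 = 1.875
NF = 10 log₁₀(1.875) = 2.73 dB

2.73 dB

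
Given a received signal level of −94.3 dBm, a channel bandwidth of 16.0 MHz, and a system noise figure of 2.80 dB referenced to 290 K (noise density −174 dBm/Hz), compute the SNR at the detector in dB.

4.9 dB

Noise floor: N = −174 + 10 log₁₀(B) + NF
10 log₁₀(1.60×10⁷) = 72.04 dB
N = −174 + 72.04 + 2.80 = −99.16 dBm
SNR = P_sig − N = −94.3 − (−99.16) = 4.86 dB → 4.9 dB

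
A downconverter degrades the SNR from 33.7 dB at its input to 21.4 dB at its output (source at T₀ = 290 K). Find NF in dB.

12.3 dB

NF (dB) = SNR_in(dB) − SNR_out(dB) when the source is at T₀
NF = 33.7 − 21.4 = 12.3 dB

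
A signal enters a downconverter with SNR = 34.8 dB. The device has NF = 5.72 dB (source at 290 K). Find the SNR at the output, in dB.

By definition F = SNR_in/SNR_out, so in dB: SNR_out = SNR_in − NF
SNR_out = 34.8 − 5.72 = 29.08 dB

29.08 dB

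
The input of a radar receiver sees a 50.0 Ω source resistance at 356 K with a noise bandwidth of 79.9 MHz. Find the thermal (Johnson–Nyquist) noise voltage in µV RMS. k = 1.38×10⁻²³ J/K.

V_n = √(4kTRB)
4kTRB = 4 × 1.38×10⁻²³ × 356 × 5.00×10¹ × 7.99×10⁷ = 7.85×10⁻¹¹ V²
V_n = √(7.85×10⁻¹¹) = 8.86×10⁻⁶ V = 8.86 µV

8.86 µV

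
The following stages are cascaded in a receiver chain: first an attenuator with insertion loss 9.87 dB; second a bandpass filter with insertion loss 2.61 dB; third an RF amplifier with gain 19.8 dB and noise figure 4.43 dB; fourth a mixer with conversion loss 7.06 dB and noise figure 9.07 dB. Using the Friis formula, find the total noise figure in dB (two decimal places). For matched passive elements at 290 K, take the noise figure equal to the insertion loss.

Convert to linear (a loss of L dB is a gain of −L dB): F_i = 10^(NF_i/10), G_i = 10^(G_i,dB/10)
  Stage 1: F_1 = 10^(9.87/10) = 9.705, G_1 = 10^(−9.87/10) = 0.1030
  Stage 2: F_2 = 10^(2.61/10) = 1.824, G_2 = 10^(−2.61/10) = 0.5483
  Stage 3: F_3 = 10^(4.43/10) = 2.773, G_3 = 10^(19.8/10) = 95.50
  Stage 4: F_4 = 10^(9.07/10) = 8.072, G_4 = 10^(−7.06/10) = 0.1968
Friis cascade:
  F = 9.705 + (1.824 − 1)/0.1030 + (2.773 − 1)/0.05649 + (8.072 − 1)/5.395 = 50.40
NF = 10 log₁₀(50.40) = 17.02 dB

17.02 dB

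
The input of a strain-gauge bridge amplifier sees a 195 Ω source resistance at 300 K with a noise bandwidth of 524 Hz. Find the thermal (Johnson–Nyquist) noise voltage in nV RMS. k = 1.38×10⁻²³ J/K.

41.1 nV

V_n = √(4kTRB)
4kTRB = 4 × 1.38×10⁻²³ × 300 × 1.95×10² × 5.24×10² = 1.69×10⁻¹⁵ V²
V_n = √(1.69×10⁻¹⁵) = 4.11×10⁻⁸ V = 41.1 nV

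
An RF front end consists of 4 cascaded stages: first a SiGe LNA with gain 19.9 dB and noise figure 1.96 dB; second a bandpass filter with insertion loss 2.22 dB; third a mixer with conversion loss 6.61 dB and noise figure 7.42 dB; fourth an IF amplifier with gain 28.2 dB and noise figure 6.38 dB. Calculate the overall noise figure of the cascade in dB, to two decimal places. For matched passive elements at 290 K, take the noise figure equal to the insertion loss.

2.82 dB

Convert to linear (a loss of L dB is a gain of −L dB): F_i = 10^(NF_i/10), G_i = 10^(G_i,dB/10)
  Stage 1: F_1 = 10^(1.96/10) = 1.570, G_1 = 10^(19.9/10) = 97.72
  Stage 2: F_2 = 10^(2.22/10) = 1.667, G_2 = 10^(−2.22/10) = 0.5998
  Stage 3: F_3 = 10^(7.42/10) = 5.521, G_3 = 10^(−6.61/10) = 0.2183
  Stage 4: F_4 = 10^(6.38/10) = 4.345, G_4 = 10^(28.2/10) = 660.7
Friis cascade:
  F = 1.570 + (1.667 − 1)/97.72 + (5.521 − 1)/58.61 + (4.345 − 1)/12.79 = 1.916
NF = 10 log₁₀(1.916) = 2.82 dB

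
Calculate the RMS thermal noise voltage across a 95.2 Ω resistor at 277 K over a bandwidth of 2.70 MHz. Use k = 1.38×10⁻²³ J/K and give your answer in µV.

V_n = √(4kTRB)
4kTRB = 4 × 1.38×10⁻²³ × 277 × 9.52×10¹ × 2.70×10⁶ = 3.93×10⁻¹² V²
V_n = √(3.93×10⁻¹²) = 1.98×10⁻⁶ V = 1.98 µV

1.98 µV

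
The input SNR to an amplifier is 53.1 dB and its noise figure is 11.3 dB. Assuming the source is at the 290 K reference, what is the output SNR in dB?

By definition F = SNR_in/SNR_out, so in dB: SNR_out = SNR_in − NF
SNR_out = 53.1 − 11.3 = 41.8 dB

41.8 dB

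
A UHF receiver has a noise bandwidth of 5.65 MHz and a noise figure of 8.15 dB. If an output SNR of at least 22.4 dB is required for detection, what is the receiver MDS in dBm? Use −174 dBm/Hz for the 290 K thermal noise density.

−75.9 dBm

Sensitivity = −174 + 10 log₁₀(B) + NF + SNR_min
= −174 + 67.52 + 8.15 + 22.4
= −75.93 dBm → −75.9 dBm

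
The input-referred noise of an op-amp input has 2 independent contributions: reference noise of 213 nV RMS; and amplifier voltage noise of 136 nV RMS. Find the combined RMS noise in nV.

253 nV

Uncorrelated sources add in power (mean-square): V_tot = √(ΣV_i²)
V_tot = √[(2.13×10⁻⁷)² + (1.36×10⁻⁷)²] = 2.53×10⁻⁷ V = 253 nV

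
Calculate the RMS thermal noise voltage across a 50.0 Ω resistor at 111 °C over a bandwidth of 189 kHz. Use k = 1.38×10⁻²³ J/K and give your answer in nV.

T = 111 °C + 273.15 = 384.15 K
V_n = √(4kTRB)
4kTRB = 4 × 1.38×10⁻²³ × 384.15 × 5.00×10¹ × 1.89×10⁵ = 2.00×10⁻¹³ V²
V_n = √(2.00×10⁻¹³) = 4.48×10⁻⁷ V = 448 nV

448 nV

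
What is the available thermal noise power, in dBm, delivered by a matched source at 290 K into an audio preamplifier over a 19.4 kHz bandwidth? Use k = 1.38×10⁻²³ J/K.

P_n = kTB = 1.38×10⁻²³ × 290 × 1.94×10⁴ = 7.76×10⁻¹⁷ W
In dBm: 10 log₁₀(7.76×10⁻¹⁷ / 10⁻³) = −131.1 dBm

−131.1 dBm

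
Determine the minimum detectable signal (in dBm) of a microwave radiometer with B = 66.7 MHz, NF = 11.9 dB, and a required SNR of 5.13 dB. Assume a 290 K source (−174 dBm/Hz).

Sensitivity = −174 + 10 log₁₀(B) + NF + SNR_min
= −174 + 78.24 + 11.9 + 5.13
= −78.73 dBm → −78.7 dBm

−78.7 dBm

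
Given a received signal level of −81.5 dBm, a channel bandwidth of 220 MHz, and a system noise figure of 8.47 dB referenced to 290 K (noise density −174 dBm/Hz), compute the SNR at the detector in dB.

Noise floor: N = −174 + 10 log₁₀(B) + NF
10 log₁₀(2.20×10⁸) = 83.42 dB
N = −174 + 83.42 + 8.47 = −82.11 dBm
SNR = P_sig − N = −81.5 − (−82.11) = 0.61 dB → 0.6 dB

0.6 dB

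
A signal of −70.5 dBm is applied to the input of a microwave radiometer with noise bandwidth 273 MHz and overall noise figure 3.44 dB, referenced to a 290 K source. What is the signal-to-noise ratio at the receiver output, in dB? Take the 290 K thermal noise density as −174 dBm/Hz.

Noise floor: N = −174 + 10 log₁₀(B) + NF
10 log₁₀(2.73×10⁸) = 84.36 dB
N = −174 + 84.36 + 3.44 = −86.20 dBm
SNR = P_sig − N = −70.5 − (−86.20) = 15.70 dB → 15.7 dB

15.7 dB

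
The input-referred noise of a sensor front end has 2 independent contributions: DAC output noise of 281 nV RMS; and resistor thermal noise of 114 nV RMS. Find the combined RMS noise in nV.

Uncorrelated sources add in power (mean-square): V_tot = √(ΣV_i²)
V_tot = √[(2.81×10⁻⁷)² + (1.14×10⁻⁷)²] = 3.03×10⁻⁷ V = 303 nV

303 nV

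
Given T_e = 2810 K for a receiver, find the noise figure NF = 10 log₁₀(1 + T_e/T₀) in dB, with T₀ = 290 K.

F = 1 + T_e/T₀ = 1 + 2810/290 = 10.6897
NF = 10 log₁₀(10.6897) = 10.29 dB

10.29 dB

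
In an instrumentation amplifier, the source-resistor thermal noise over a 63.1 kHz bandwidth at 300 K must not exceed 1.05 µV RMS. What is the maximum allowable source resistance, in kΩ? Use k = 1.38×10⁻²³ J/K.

1.06 kΩ

Johnson–Nyquist: V_n = √(4kTRB) ⇒ R = V_n² / (4kTB)
4kTB = 4 × 1.38×10⁻²³ × 300 × 6.31×10⁴ = 1.04×10⁻¹⁵
R = (1.05×10⁻⁶)² / 1.04×10⁻¹⁵ = 1.06×10³ Ω = 1.06 kΩ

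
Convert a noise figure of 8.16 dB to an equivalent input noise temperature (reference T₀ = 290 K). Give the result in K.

1608 K

F = 10^(8.16/10) = 6.54636
T_e = (F − 1)·T₀ = (6.54636 − 1) × 290 = 1608 K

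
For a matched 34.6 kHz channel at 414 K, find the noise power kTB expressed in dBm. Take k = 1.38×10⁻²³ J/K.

P_n = kTB = 1.38×10⁻²³ × 414 × 3.46×10⁴ = 1.98×10⁻¹⁶ W
In dBm: 10 log₁₀(1.98×10⁻¹⁶ / 10⁻³) = −127.0 dBm

−127.0 dBm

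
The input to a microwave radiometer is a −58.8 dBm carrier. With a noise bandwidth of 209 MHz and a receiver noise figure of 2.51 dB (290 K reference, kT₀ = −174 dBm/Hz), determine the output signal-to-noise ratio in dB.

29.5 dB

Noise floor: N = −174 + 10 log₁₀(B) + NF
10 log₁₀(2.09×10⁸) = 83.2 dB
N = −174 + 83.2 + 2.51 = −88.29 dBm
SNR = P_sig − N = −58.8 − (−88.29) = 29.49 dB → 29.5 dB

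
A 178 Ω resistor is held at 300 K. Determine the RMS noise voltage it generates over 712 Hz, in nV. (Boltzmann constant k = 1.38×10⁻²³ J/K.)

V_n = √(4kTRB)
4kTRB = 4 × 1.38×10⁻²³ × 300 × 1.78×10² × 7.12×10² = 2.10×10⁻¹⁵ V²
V_n = √(2.10×10⁻¹⁵) = 4.58×10⁻⁸ V = 45.8 nV

45.8 nV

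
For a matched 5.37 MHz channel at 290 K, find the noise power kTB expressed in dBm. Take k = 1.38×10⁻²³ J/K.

−106.7 dBm

P_n = kTB = 1.38×10⁻²³ × 290 × 5.37×10⁶ = 2.15×10⁻¹⁴ W
In dBm: 10 log₁₀(2.15×10⁻¹⁴ / 10⁻³) = −106.7 dBm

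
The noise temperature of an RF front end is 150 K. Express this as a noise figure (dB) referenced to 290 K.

1.81 dB

F = 1 + T_e/T₀ = 1 + 150/290 = 1.51724
NF = 10 log₁₀(1.51724) = 1.81 dB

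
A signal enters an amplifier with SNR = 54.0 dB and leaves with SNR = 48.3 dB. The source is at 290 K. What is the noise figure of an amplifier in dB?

5.7 dB

NF (dB) = SNR_in(dB) − SNR_out(dB) when the source is at T₀
NF = 54.0 − 48.3 = 5.7 dB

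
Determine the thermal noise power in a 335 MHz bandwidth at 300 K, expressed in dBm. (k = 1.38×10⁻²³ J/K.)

P_n = kTB = 1.38×10⁻²³ × 300 × 3.35×10⁸ = 1.39×10⁻¹² W
In dBm: 10 log₁₀(1.39×10⁻¹² / 10⁻³) = −88.6 dBm

−88.6 dBm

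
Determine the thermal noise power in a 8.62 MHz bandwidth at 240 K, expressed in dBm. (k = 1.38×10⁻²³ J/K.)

−105.4 dBm

P_n = kTB = 1.38×10⁻²³ × 240 × 8.62×10⁶ = 2.85×10⁻¹⁴ W
In dBm: 10 log₁₀(2.85×10⁻¹⁴ / 10⁻³) = −105.4 dBm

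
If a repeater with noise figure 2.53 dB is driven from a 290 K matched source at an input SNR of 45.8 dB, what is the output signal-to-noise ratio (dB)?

43.27 dB

By definition F = SNR_in/SNR_out, so in dB: SNR_out = SNR_in − NF
SNR_out = 45.8 − 2.53 = 43.27 dB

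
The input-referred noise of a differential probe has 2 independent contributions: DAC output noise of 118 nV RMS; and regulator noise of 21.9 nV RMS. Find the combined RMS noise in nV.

120 nV

Uncorrelated sources add in power (mean-square): V_tot = √(ΣV_i²)
V_tot = √[(1.18×10⁻⁷)² + (2.19×10⁻⁸)²] = 1.20×10⁻⁷ V = 120 nV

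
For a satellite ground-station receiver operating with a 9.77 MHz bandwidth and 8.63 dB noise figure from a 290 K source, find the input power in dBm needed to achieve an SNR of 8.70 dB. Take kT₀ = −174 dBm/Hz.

Sensitivity = −174 + 10 log₁₀(B) + NF + SNR_min
= −174 + 69.9 + 8.63 + 8.70
= −86.77 dBm → −86.8 dBm

−86.8 dBm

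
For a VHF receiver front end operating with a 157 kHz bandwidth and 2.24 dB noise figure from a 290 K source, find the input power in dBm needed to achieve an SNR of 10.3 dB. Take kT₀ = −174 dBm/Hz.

−109.5 dBm

Sensitivity = −174 + 10 log₁₀(B) + NF + SNR_min
= −174 + 51.96 + 2.24 + 10.3
= −109.50 dBm → −109.5 dBm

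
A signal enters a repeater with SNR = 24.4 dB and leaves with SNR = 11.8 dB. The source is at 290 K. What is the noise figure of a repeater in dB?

12.6 dB

NF (dB) = SNR_in(dB) − SNR_out(dB) when the source is at T₀
NF = 24.4 − 11.8 = 12.6 dB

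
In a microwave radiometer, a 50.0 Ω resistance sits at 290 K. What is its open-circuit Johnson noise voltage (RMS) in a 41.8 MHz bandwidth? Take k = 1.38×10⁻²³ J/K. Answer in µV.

V_n = √(4kTRB)
4kTRB = 4 × 1.38×10⁻²³ × 290 × 5.00×10¹ × 4.18×10⁷ = 3.35×10⁻¹¹ V²
V_n = √(3.35×10⁻¹¹) = 5.78×10⁻⁶ V = 5.78 µV

5.78 µV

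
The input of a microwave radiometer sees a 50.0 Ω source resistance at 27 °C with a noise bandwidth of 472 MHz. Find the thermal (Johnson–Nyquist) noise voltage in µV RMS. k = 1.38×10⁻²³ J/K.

19.8 µV

T = 27 °C + 273.15 = 300.15 K
V_n = √(4kTRB)
4kTRB = 4 × 1.38×10⁻²³ × 300.15 × 5.00×10¹ × 4.72×10⁸ = 3.91×10⁻¹⁰ V²
V_n = √(3.91×10⁻¹⁰) = 1.98×10⁻⁵ V = 19.8 µV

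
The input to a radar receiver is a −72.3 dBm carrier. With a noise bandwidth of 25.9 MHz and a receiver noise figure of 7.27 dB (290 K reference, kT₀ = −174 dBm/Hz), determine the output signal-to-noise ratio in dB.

Noise floor: N = −174 + 10 log₁₀(B) + NF
10 log₁₀(2.59×10⁷) = 74.13 dB
N = −174 + 74.13 + 7.27 = −92.60 dBm
SNR = P_sig − N = −72.3 − (−92.60) = 20.30 dB → 20.3 dB

20.3 dB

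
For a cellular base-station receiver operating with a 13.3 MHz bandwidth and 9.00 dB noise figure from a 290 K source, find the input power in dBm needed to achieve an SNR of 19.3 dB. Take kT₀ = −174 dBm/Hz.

−74.5 dBm

Sensitivity = −174 + 10 log₁₀(B) + NF + SNR_min
= −174 + 71.24 + 9.00 + 19.3
= −74.46 dBm → −74.5 dBm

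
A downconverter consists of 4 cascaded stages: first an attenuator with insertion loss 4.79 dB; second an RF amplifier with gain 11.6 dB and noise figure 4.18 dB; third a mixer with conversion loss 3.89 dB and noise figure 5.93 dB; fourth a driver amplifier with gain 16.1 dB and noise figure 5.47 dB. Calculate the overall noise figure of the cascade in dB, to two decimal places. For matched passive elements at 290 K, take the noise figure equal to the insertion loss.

Convert to linear (a loss of L dB is a gain of −L dB): F_i = 10^(NF_i/10), G_i = 10^(G_i,dB/10)
  Stage 1: F_1 = 10^(4.79/10) = 3.013, G_1 = 10^(−4.79/10) = 0.3319
  Stage 2: F_2 = 10^(4.18/10) = 2.618, G_2 = 10^(11.6/10) = 14.45
  Stage 3: F_3 = 10^(5.93/10) = 3.917, G_3 = 10^(−3.89/10) = 0.4083
  Stage 4: F_4 = 10^(5.47/10) = 3.524, G_4 = 10^(16.1/10) = 40.74
Friis cascade:
  F = 3.013 + (2.618 − 1)/0.3319 + (3.917 − 1)/4.797 + (3.524 − 1)/1.959 = 9.785
NF = 10 log₁₀(9.785) = 9.91 dB

9.91 dB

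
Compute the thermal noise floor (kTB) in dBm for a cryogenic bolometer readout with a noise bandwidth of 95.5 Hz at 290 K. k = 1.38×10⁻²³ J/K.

P_n = kTB = 1.38×10⁻²³ × 290 × 9.55×10¹ = 3.82×10⁻¹⁹ W
In dBm: 10 log₁₀(3.82×10⁻¹⁹ / 10⁻³) = −154.2 dBm

−154.2 dBm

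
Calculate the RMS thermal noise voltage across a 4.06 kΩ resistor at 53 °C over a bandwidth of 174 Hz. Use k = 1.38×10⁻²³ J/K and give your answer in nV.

113 nV

T = 53 °C + 273.15 = 326.15 K
V_n = √(4kTRB)
4kTRB = 4 × 1.38×10⁻²³ × 326.15 × 4.06×10³ × 1.74×10² = 1.27×10⁻¹⁴ V²
V_n = √(1.27×10⁻¹⁴) = 1.13×10⁻⁷ V = 113 nV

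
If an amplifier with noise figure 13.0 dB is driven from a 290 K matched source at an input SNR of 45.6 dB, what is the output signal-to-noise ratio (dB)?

32.6 dB

By definition F = SNR_in/SNR_out, so in dB: SNR_out = SNR_in − NF
SNR_out = 45.6 − 13.0 = 32.6 dB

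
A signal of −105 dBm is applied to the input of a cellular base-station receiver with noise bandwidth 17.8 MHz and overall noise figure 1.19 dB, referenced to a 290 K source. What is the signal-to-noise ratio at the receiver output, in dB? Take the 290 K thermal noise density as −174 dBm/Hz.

Noise floor: N = −174 + 10 log₁₀(B) + NF
10 log₁₀(1.78×10⁷) = 72.5 dB
N = −174 + 72.5 + 1.19 = −100.31 dBm
SNR = P_sig − N = −105 − (−100.31) = −4.69 dB → −4.7 dB

−4.7 dB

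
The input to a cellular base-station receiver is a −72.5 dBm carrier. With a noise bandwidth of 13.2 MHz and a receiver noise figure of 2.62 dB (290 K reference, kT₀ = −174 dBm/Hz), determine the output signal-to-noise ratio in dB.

Noise floor: N = −174 + 10 log₁₀(B) + NF
10 log₁₀(1.32×10⁷) = 71.21 dB
N = −174 + 71.21 + 2.62 = −100.17 dBm
SNR = P_sig − N = −72.5 − (−100.17) = 27.67 dB → 27.7 dB

27.7 dB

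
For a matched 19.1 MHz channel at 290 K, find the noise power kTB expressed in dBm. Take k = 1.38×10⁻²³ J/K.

P_n = kTB = 1.38×10⁻²³ × 290 × 1.91×10⁷ = 7.64×10⁻¹⁴ W
In dBm: 10 log₁₀(7.64×10⁻¹⁴ / 10⁻³) = −101.2 dBm

−101.2 dBm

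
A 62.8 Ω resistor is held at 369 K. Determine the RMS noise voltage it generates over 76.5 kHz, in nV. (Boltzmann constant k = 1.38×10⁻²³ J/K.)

313 nV

V_n = √(4kTRB)
4kTRB = 4 × 1.38×10⁻²³ × 369 × 6.28×10¹ × 7.65×10⁴ = 9.79×10⁻¹⁴ V²
V_n = √(9.79×10⁻¹⁴) = 3.13×10⁻⁷ V = 313 nV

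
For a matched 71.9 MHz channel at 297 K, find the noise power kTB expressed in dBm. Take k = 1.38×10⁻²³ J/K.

P_n = kTB = 1.38×10⁻²³ × 297 × 7.19×10⁷ = 2.95×10⁻¹³ W
In dBm: 10 log₁₀(2.95×10⁻¹³ / 10⁻³) = −95.3 dBm

−95.3 dBm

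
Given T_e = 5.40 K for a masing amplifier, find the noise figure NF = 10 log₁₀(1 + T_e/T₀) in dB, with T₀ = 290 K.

F = 1 + T_e/T₀ = 1 + 5.40/290 = 1.01862
NF = 10 log₁₀(1.01862) = 0.080 dB

0.080 dB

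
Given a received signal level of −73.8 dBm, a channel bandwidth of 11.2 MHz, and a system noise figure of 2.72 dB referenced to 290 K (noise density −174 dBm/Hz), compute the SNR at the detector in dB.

27.0 dB

Noise floor: N = −174 + 10 log₁₀(B) + NF
10 log₁₀(1.12×10⁷) = 70.49 dB
N = −174 + 70.49 + 2.72 = −100.79 dBm
SNR = P_sig − N = −73.8 − (−100.79) = 26.99 dB → 27.0 dB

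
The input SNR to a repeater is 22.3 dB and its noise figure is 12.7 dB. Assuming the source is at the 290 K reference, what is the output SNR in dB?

9.6 dB

By definition F = SNR_in/SNR_out, so in dB: SNR_out = SNR_in − NF
SNR_out = 22.3 − 12.7 = 9.6 dB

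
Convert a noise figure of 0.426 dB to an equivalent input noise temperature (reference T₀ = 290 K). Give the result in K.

F = 10^(0.426/10) = 1.10306
T_e = (F − 1)·T₀ = (1.10306 − 1) × 290 = 29.9 K

29.9 K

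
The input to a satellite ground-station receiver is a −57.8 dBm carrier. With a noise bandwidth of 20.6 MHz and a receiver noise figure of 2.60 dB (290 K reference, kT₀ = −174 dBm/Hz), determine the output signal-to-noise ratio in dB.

40.5 dB

Noise floor: N = −174 + 10 log₁₀(B) + NF
10 log₁₀(2.06×10⁷) = 73.14 dB
N = −174 + 73.14 + 2.60 = −98.26 dBm
SNR = P_sig − N = −57.8 − (−98.26) = 40.46 dB → 40.5 dB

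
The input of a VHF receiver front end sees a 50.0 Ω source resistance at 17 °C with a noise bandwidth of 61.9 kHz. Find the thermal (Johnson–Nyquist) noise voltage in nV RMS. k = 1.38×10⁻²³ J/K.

223 nV

T = 17 °C + 273.15 = 290.15 K
V_n = √(4kTRB)
4kTRB = 4 × 1.38×10⁻²³ × 290.15 × 5.00×10¹ × 6.19×10⁴ = 4.96×10⁻¹⁴ V²
V_n = √(4.96×10⁻¹⁴) = 2.23×10⁻⁷ V = 223 nV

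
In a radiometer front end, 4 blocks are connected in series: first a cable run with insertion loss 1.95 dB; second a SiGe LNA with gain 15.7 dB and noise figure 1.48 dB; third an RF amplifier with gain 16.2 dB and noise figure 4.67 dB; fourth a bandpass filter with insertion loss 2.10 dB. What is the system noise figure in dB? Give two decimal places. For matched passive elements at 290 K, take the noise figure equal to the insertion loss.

Convert to linear (a loss of L dB is a gain of −L dB): F_i = 10^(NF_i/10), G_i = 10^(G_i,dB/10)
  Stage 1: F_1 = 10^(1.95/10) = 1.567, G_1 = 10^(−1.95/10) = 0.6383
  Stage 2: F_2 = 10^(1.48/10) = 1.406, G_2 = 10^(15.7/10) = 37.15
  Stage 3: F_3 = 10^(4.67/10) = 2.931, G_3 = 10^(16.2/10) = 41.69
  Stage 4: F_4 = 10^(2.10/10) = 1.622, G_4 = 10^(−2.10/10) = 0.6166
Friis cascade:
  F = 1.567 + (1.406 − 1)/0.6383 + (2.931 − 1)/23.71 + (1.622 − 1)/988.6 = 2.285
NF = 10 log₁₀(2.285) = 3.59 dB

3.59 dB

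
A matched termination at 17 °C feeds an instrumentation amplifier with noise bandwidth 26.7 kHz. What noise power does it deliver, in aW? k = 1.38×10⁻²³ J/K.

T = 17 °C + 273.15 = 290.15 K
P_n = kTB = 1.38×10⁻²³ × 290.15 × 2.67×10⁴ = 1.07×10⁻¹⁶ W = 107 aW

107 aW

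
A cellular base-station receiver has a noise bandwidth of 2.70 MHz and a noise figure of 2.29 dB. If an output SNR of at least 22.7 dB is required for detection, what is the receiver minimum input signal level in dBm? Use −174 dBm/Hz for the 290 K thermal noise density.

−84.7 dBm

Sensitivity = −174 + 10 log₁₀(B) + NF + SNR_min
= −174 + 64.31 + 2.29 + 22.7
= −84.70 dBm → −84.7 dBm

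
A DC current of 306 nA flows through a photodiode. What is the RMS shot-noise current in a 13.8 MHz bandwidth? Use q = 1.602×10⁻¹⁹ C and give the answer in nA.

I_n = √(2qI·B)
2qI·B = 2 × 1.602×10⁻¹⁹ × 3.06×10⁻⁷ × 1.38×10⁷ = 1.35×10⁻¹⁸ A²
I_n = √(1.35×10⁻¹⁸) = 1.16×10⁻⁹ A = 1.16 nA

1.16 nA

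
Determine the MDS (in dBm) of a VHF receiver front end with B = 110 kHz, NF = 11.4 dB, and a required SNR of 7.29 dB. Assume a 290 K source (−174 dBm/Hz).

−104.9 dBm

Sensitivity = −174 + 10 log₁₀(B) + NF + SNR_min
= −174 + 50.41 + 11.4 + 7.29
= −104.90 dBm → −104.9 dBm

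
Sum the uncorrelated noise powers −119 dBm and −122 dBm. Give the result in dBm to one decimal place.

−117.2 dBm

Convert to linear, add, convert back:
P₁ = 1.26×10⁻¹⁵ W, P₂ = 6.31×10⁻¹⁶ W
P_tot = 1.89×10⁻¹⁵ W → 10 log₁₀(P_tot / 10⁻³) = −117.2 dBm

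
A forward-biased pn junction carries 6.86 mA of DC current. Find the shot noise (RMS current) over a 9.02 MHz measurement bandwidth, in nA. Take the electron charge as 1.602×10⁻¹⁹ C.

141 nA

I_n = √(2qI·B)
2qI·B = 2 × 1.602×10⁻¹⁹ × 6.86×10⁻³ × 9.02×10⁶ = 1.98×10⁻¹⁴ A²
I_n = √(1.98×10⁻¹⁴) = 1.41×10⁻⁷ A = 141 nA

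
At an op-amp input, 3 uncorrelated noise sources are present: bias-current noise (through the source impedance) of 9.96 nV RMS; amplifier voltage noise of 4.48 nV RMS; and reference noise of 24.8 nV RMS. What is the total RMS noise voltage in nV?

Uncorrelated sources add in power (mean-square): V_tot = √(ΣV_i²)
V_tot = √[(9.96×10⁻⁹)² + (4.48×10⁻⁹)² + (2.48×10⁻⁸)²] = 2.71×10⁻⁸ V = 27.1 nV

27.1 nV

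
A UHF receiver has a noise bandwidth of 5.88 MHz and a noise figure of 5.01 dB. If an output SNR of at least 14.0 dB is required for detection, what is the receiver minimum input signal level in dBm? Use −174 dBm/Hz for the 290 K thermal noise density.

Sensitivity = −174 + 10 log₁₀(B) + NF + SNR_min
= −174 + 67.69 + 5.01 + 14.0
= −87.30 dBm → −87.3 dBm

−87.3 dBm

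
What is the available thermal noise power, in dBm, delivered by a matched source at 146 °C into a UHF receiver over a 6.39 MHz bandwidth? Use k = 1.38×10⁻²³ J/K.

T = 146 °C + 273.15 = 419.15 K
P_n = kTB = 1.38×10⁻²³ × 419.15 × 6.39×10⁶ = 3.70×10⁻¹⁴ W
In dBm: 10 log₁₀(3.70×10⁻¹⁴ / 10⁻³) = −104.3 dBm

−104.3 dBm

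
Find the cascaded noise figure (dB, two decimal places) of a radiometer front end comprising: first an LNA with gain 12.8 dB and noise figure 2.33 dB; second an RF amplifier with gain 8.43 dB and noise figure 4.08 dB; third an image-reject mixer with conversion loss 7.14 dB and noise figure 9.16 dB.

Convert to linear (a loss of L dB is a gain of −L dB): F_i = 10^(NF_i/10), G_i = 10^(G_i,dB/10)
  Stage 1: F_1 = 10^(2.33/10) = 1.710, G_1 = 10^(12.8/10) = 19.05
  Stage 2: F_2 = 10^(4.08/10) = 2.559, G_2 = 10^(8.43/10) = 6.966
  Stage 3: F_3 = 10^(9.16/10) = 8.241, G_3 = 10^(−7.14/10) = 0.1932
Friis cascade:
  F = 1.710 + (2.559 − 1)/19.05 + (8.241 − 1)/132.7 = 1.846
NF = 10 log₁₀(1.846) = 2.66 dB

2.66 dB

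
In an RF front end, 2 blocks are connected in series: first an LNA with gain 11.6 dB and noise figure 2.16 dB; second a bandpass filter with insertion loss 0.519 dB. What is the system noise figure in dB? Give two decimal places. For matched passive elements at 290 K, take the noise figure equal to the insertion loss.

Convert to linear (a loss of L dB is a gain of −L dB): F_i = 10^(NF_i/10), G_i = 10^(G_i,dB/10)
  Stage 1: F_1 = 10^(2.16/10) = 1.644, G_1 = 10^(11.6/10) = 14.45
  Stage 2: F_2 = 10^(0.519/10) = 1.127, G_2 = 10^(−0.519/10) = 0.8874
Friis cascade:
  F = 1.644 + (1.127 − 1)/14.45 = 1.653
NF = 10 log₁₀(1.653) = 2.18 dB

2.18 dB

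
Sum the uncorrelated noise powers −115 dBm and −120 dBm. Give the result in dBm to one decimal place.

Convert to linear, add, convert back:
P₁ = 3.16×10⁻¹⁵ W, P₂ = 1.00×10⁻¹⁵ W
P_tot = 4.16×10⁻¹⁵ W → 10 log₁₀(P_tot / 10⁻³) = −113.8 dBm

−113.8 dBm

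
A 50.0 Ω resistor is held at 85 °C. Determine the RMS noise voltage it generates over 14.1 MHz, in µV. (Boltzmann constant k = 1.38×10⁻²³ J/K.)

3.73 µV

T = 85 °C + 273.15 = 358.15 K
V_n = √(4kTRB)
4kTRB = 4 × 1.38×10⁻²³ × 358.15 × 5.00×10¹ × 1.41×10⁷ = 1.39×10⁻¹¹ V²
V_n = √(1.39×10⁻¹¹) = 3.73×10⁻⁶ V = 3.73 µV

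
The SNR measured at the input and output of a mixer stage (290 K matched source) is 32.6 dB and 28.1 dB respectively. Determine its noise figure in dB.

4.5 dB

NF (dB) = SNR_in(dB) − SNR_out(dB) when the source is at T₀
NF = 32.6 − 28.1 = 4.5 dB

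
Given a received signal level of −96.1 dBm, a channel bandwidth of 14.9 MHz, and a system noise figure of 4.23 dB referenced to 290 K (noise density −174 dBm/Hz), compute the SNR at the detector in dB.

1.9 dB

Noise floor: N = −174 + 10 log₁₀(B) + NF
10 log₁₀(1.49×10⁷) = 71.73 dB
N = −174 + 71.73 + 4.23 = −98.04 dBm
SNR = P_sig − N = −96.1 − (−98.04) = 1.94 dB → 1.9 dB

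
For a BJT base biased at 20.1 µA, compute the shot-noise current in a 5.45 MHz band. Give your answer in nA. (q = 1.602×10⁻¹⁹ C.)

I_n = √(2qI·B)
2qI·B = 2 × 1.602×10⁻¹⁹ × 2.01×10⁻⁵ × 5.45×10⁶ = 3.51×10⁻¹⁷ A²
I_n = √(3.51×10⁻¹⁷) = 5.92×10⁻⁹ A = 5.92 nA

5.92 nA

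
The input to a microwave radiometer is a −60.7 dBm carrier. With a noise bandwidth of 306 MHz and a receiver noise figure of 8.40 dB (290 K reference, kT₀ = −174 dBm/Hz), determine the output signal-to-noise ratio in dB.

Noise floor: N = −174 + 10 log₁₀(B) + NF
10 log₁₀(3.06×10⁸) = 84.86 dB
N = −174 + 84.86 + 8.40 = −80.74 dBm
SNR = P_sig − N = −60.7 − (−80.74) = 20.04 dB → 20.0 dB

20.0 dB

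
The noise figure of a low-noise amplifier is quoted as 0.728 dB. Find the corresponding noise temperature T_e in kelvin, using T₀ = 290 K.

52.9 K

F = 10^(0.728/10) = 1.1825
T_e = (F − 1)·T₀ = (1.1825 − 1) × 290 = 52.9 K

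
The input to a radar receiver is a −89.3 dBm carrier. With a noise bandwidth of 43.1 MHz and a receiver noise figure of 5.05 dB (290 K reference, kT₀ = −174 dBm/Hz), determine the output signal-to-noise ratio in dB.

Noise floor: N = −174 + 10 log₁₀(B) + NF
10 log₁₀(4.31×10⁷) = 76.34 dB
N = −174 + 76.34 + 5.05 = −92.61 dBm
SNR = P_sig − N = −89.3 − (−92.61) = 3.31 dB → 3.3 dB

3.3 dB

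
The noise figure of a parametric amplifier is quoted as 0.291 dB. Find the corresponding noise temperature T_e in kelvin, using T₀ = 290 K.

20.1 K

F = 10^(0.291/10) = 1.0693
T_e = (F − 1)·T₀ = (1.0693 − 1) × 290 = 20.1 K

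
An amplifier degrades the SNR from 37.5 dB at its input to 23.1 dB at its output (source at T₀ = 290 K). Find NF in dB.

NF (dB) = SNR_in(dB) − SNR_out(dB) when the source is at T₀
NF = 37.5 − 23.1 = 14.4 dB

14.4 dB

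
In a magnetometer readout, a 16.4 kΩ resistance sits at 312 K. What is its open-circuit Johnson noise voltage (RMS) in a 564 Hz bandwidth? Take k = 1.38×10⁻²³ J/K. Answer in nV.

V_n = √(4kTRB)
4kTRB = 4 × 1.38×10⁻²³ × 312 × 1.64×10⁴ × 5.64×10² = 1.59×10⁻¹³ V²
V_n = √(1.59×10⁻¹³) = 3.99×10⁻⁷ V = 399 nV

399 nV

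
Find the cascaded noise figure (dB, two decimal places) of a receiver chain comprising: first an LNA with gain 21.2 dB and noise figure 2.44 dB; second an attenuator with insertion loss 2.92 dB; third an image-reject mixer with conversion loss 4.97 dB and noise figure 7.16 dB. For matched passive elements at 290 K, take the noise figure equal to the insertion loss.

2.61 dB

Convert to linear (a loss of L dB is a gain of −L dB): F_i = 10^(NF_i/10), G_i = 10^(G_i,dB/10)
  Stage 1: F_1 = 10^(2.44/10) = 1.754, G_1 = 10^(21.2/10) = 131.8
  Stage 2: F_2 = 10^(2.92/10) = 1.959, G_2 = 10^(−2.92/10) = 0.5105
  Stage 3: F_3 = 10^(7.16/10) = 5.200, G_3 = 10^(−4.97/10) = 0.3184
Friis cascade:
  F = 1.754 + (1.959 − 1)/131.8 + (5.200 − 1)/67.30 = 1.824
NF = 10 log₁₀(1.824) = 2.61 dB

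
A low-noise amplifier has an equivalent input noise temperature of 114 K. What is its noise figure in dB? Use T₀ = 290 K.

F = 1 + T_e/T₀ = 1 + 114/290 = 1.3931
NF = 10 log₁₀(1.3931) = 1.44 dB

1.44 dB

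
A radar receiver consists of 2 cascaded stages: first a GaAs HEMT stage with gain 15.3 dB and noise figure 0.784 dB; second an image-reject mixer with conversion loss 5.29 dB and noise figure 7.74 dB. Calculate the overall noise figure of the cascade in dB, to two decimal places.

Convert to linear (a loss of L dB is a gain of −L dB): F_i = 10^(NF_i/10), G_i = 10^(G_i,dB/10)
  Stage 1: F_1 = 10^(0.784/10) = 1.198, G_1 = 10^(15.3/10) = 33.88
  Stage 2: F_2 = 10^(7.74/10) = 5.943, G_2 = 10^(−5.29/10) = 0.2958
Friis cascade:
  F = 1.198 + (5.943 − 1)/33.88 = 1.344
NF = 10 log₁₀(1.344) = 1.28 dB

1.28 dB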